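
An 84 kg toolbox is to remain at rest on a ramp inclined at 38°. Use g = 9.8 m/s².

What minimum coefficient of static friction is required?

At the slip threshold m g sin θ = μ_s m g cos θ, so μ_s,min = tan θ.
μ_s,min = tan 38° = 0.781.

μ_s,min ≈ 0.781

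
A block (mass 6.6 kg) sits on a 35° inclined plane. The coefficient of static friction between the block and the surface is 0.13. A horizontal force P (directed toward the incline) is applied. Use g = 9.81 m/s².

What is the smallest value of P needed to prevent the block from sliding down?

The block tends to slide down (tan θ > μ_s), so at the point of impending slip friction acts up-slope at its limit: f = μ_s N.
Perpendicular to the incline: N = m g cos θ + P sin θ.
Along the incline: P cos θ + μ_s N = m g sin θ, i.e. P cos θ + μ_s (m g cos θ + P sin θ) = m g sin θ.
Solving, P (cos θ + μ_s sin θ) = m g (sin θ − μ_s cos θ), so P = 64.7×0.4671/0.8937 = 33.8 N.

P_min ≈ 33.8 N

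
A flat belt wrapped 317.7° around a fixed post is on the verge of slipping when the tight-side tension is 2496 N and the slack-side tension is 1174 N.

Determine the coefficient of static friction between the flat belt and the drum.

T₂/T₁ = e^{μβ} → μ = ln(T₂/T₁)/β.
β = 317.7° = 5.545 rad.
μ = ln(2496/1174)/5.545 = ln(2.126)/5.545 = 0.136.

μ ≈ 0.136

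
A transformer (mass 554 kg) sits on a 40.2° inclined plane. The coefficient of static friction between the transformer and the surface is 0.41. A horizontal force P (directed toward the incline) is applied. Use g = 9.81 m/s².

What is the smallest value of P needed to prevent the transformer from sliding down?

The transformer tends to slide down (tan θ > μ_s), so at the point of impending slip friction acts up-slope at its limit: f = μ_s N.
Perpendicular to the incline: N = m g cos θ + P sin θ.
Along the incline: P cos θ + μ_s N = m g sin θ, i.e. P cos θ + μ_s (m g cos θ + P sin θ) = m g sin θ.
Solving, P (cos θ + μ_s sin θ) = m g (sin θ − μ_s cos θ), so P = 5430×0.3323/1.028 = 1760 N.

P_min ≈ 1760 N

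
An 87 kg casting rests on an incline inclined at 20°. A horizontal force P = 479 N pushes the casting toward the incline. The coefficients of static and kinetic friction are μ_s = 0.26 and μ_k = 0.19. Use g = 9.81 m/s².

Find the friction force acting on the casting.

The horizontal push has a component P sin θ into the surface, so N = m g cos θ + P sin θ = 802 + 163.8 = 965.8 N.
Parallel to the incline: P cos θ − m g sin θ = 450.1 − 291.9 = 158.2 N; the friction needed to balance this is 158.2 N acting down the slope.
Maximum static friction: μ_s N = 0.26 × 965.8 = 251.1 N.
Since 158.2 N is within the 251.1 N limit, the casting stays put and friction is exactly 158 N.

f ≈ 158 N (down the incline)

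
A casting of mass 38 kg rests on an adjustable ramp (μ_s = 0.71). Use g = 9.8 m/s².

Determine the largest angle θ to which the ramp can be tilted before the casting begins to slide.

At the slip threshold, m g sin θ = μ_s · m g cos θ, so tan θ = μ_s.
θ_max = arctan(0.71) = 35.4°.

θ_max ≈ 35.4°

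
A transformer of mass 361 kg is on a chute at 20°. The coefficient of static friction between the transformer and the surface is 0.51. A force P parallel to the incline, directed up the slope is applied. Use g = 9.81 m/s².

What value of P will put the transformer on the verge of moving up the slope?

P ≈ 2910 N

At impending motion up the slope, friction acts down-slope at its limit: f = μ_s N.
P is parallel to the surface, so N = m g cos θ = 3330 N.
Along the incline: P = m g sin θ + μ_s N = 1210 + 0.51×3330 = 2910 N.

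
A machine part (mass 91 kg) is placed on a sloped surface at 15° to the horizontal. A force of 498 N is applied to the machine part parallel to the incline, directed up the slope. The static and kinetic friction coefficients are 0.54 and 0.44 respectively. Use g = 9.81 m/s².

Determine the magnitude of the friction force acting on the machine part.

Normal force: N = m g cos θ = 91 × 9.81 × cos 15° = 862.3 N.
For equilibrium along the incline the friction force must supply f = m g sin θ − P = 231.1 − 498 = -266.9 N (positive meaning up-slope).
The static-friction ceiling is μ_s N = 0.54 × 862.3 = 465.6 N.
Since |-266.9| ≤ 465.6 N, static friction is sufficient; f equals the required value, not μ_s N.

f ≈ 267 N (down the incline)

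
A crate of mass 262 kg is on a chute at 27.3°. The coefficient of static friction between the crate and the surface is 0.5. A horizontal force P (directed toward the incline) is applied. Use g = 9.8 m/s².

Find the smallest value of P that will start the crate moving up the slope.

P ≈ 3520 N

At impending motion up the slope, friction acts down-slope at its limit: f = μ_s N.
Perpendicular to the incline: N = m g cos θ + P sin θ.
Along the incline: P cos θ = m g sin θ + μ_s N = m g sin θ + μ_s (m g cos θ + P sin θ).
Solving, P (cos θ − μ_s sin θ) = m g (sin θ + μ_s cos θ), so P = 262×9.8×(sin 27.3° + 0.5 cos 27.3°)/(cos 27.3° − 0.5 sin 27.3°) = 2570×0.903/0.6593 = 3520 N.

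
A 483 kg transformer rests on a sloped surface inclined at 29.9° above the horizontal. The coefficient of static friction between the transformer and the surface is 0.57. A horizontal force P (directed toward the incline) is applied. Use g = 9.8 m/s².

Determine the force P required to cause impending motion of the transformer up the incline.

P ≈ 8060 N

At impending motion up the slope, friction acts down-slope at its limit: f = μ_s N.
Perpendicular to the incline: N = m g cos θ + P sin θ.
Along the incline: P cos θ = m g sin θ + μ_s N = m g sin θ + μ_s (m g cos θ + P sin θ).
Solving, P (cos θ − μ_s sin θ) = m g (sin θ + μ_s cos θ), so P = 483×9.8×(sin 29.9° + 0.57 cos 29.9°)/(cos 29.9° − 0.57 sin 29.9°) = 4730×0.9926/0.5828 = 8060 N.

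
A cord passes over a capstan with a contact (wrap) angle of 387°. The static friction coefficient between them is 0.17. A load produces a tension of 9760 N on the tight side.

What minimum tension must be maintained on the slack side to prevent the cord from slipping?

T_min ≈ 3100 N

Capstan equation at impending slip: T_tight/T_slack = e^{μβ}.
β = 387° = 6.754 rad; e^{μβ} = e^{0.17×6.754} = 3.153.
T_slack = T_tight / e^{μβ} = 9760 / 3.153 = 3100 N.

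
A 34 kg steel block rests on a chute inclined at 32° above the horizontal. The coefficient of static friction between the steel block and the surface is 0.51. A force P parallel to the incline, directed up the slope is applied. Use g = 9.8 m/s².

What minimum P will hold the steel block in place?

The steel block tends to slide down (tan θ > μ_s), so at the point of impending slip friction acts up-slope at its limit: f = μ_s N.
P is parallel to the surface, so N = m g cos θ = 283 N.
Along the incline: P + μ_s N = m g sin θ, so P = 177 − 0.51×283 = 32.5 N.

P_min ≈ 32.5 N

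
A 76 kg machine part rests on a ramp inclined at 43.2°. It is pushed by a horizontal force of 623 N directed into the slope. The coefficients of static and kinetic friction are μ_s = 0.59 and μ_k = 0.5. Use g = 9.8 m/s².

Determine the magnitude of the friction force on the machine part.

Normal direction: N = m g cos θ + P sin θ = 969.4 N.
Parallel to the incline: P cos θ − m g sin θ = 454.1 − 509.9 = -55.7 N; the friction needed to balance this is 55.7 N acting up the slope.
The limit of static friction is μ_s N = 572 N.
Since 55.7 N is within the 572 N limit, the machine part stays put and friction is exactly 55.7 N.

f ≈ 55.7 N (up the incline)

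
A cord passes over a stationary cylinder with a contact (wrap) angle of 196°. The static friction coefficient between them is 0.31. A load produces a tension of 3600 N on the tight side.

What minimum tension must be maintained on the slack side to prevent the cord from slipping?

Capstan equation at impending slip: T_tight/T_slack = e^{μβ}.
β = 196° = 3.421 rad; e^{μβ} = e^{0.31×3.421} = 2.888.
T_slack = T_tight / e^{μβ} = 3600 / 2.888 = 1250 N.

T_min ≈ 1250 N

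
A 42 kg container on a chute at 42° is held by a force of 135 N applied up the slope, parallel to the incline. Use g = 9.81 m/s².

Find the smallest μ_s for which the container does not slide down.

N = m g cos θ = 306.2 N.
Friction must make up the shortfall along the incline: f = m g sin θ − P = 275.7 − 135 = 140.7 N.
At the threshold f = μ_s N, so μ_s,min = 140.7/306.2 = 0.46.

μ_s,min ≈ 0.46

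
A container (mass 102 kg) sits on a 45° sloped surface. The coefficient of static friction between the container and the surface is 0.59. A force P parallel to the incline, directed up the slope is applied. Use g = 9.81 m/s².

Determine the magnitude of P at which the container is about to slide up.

P ≈ 1120 N

At impending motion up the slope, friction acts down-slope at its limit: f = μ_s N.
P is parallel to the surface, so N = m g cos θ = 708 N.
Along the incline: P = m g sin θ + μ_s N = 708 + 0.59×708 = 1120 N.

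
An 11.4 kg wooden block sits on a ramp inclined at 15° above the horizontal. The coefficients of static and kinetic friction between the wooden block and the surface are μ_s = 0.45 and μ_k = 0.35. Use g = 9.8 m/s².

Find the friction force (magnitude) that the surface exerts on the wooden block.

f ≈ 28.9 N (up the incline)

The normal reaction is N = m g cos θ = 107.9 N.
Along the slope the weight component is m g sin θ = 28.92 N; friction must supply exactly this, acting up-slope.
Static friction can supply at most μ_s N = 48.56 N.
Since |28.92| ≤ 48.56 N, static friction is sufficient; f equals the required value, not μ_s N.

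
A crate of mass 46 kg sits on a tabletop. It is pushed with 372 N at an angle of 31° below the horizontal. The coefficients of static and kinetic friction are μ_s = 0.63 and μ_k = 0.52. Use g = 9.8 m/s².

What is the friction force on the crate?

Vertical equilibrium gives N = m g + P sin α = 642.4 N.
For equilibrium, f = P cos α = 372×cos 31° = 318.9 N.
μ_s N = 0.63 × 642.4 = 404.7 N.
Since 318.9 N does not exceed the limit, the crate stays at rest and f = 319 N.

f ≈ 319 N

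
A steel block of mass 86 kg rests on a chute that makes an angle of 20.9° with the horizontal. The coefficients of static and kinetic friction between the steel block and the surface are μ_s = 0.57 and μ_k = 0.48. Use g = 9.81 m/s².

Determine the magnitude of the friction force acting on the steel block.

Normal force: N = m g cos θ = 86 × 9.81 × cos 20.9° = 788.2 N.
For equilibrium along the incline, friction must balance the weight component: f = m g sin θ = 301 N up the slope.
Maximum static friction available: μ_s N = 0.57 × 788.2 = 449.2 N.
Since |301| ≤ 449.2 N, no slip — friction simply equals what equilibrium demands.

f ≈ 301 N (up the incline)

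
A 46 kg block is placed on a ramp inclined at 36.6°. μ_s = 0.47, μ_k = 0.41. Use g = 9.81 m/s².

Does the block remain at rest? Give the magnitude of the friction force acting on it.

N = m g cos θ = 362 N.
Down-slope weight component: m g sin θ = 269 N.
μ_s N = 170 N.
269 > 170 N, so it slides; kinetic friction f = μ_k N = 0.41×362 = 149 N.

f ≈ 149 N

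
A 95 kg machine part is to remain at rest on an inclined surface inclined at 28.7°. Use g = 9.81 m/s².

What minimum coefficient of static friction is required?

μ_s,min ≈ 0.547

At the slip threshold m g sin θ = μ_s m g cos θ, so μ_s,min = tan θ.
μ_s,min = tan 28.7° = 0.547.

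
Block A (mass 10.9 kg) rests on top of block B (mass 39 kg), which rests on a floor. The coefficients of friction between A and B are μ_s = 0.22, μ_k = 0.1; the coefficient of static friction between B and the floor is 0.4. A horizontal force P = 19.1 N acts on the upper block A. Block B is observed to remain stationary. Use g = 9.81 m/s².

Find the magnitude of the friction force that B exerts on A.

f ≈ 19.1 N

Between the blocks, N₁ = m_A g = 106.9 N.
So the A–B interface can sustain at most μ_s N₁ = 23.52 N of static friction.
Since P = 19.1 N ≤ 23.52 N, A does not slip on B; friction on A equals P = 19.1 N.
B experiences an equal 19.1 N forward from A (third law). B is in equilibrium, so the floor supplies f₂ = 19.1 N of static friction (limit μ_s(m_A+m_B)g = 195.8 N, not exceeded).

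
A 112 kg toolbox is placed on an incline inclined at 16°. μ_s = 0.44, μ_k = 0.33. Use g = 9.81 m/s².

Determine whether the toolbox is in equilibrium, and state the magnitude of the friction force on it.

N = m g cos θ = 1060 N.
Down-slope weight component: m g sin θ = 303 N.
μ_s N = 465 N.
303 ≤ 465 N, so it stays put; friction = 303 N.

f ≈ 303 N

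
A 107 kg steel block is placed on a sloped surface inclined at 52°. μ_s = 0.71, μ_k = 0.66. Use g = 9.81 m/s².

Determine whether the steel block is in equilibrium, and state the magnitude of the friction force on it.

f ≈ 427 N

N = m g cos θ = 646 N.
Down-slope weight component: m g sin θ = 827 N.
μ_s N = 459 N.
827 > 459 N, so it slides; kinetic friction f = μ_k N = 0.66×646 = 427 N.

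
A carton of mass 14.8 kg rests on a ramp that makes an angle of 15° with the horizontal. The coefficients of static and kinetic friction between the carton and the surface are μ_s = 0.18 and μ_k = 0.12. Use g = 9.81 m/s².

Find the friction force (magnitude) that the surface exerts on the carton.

Perpendicular to the surface, N = m g cos θ = 14.8·9.81·cos 15° = 140.2 N.
Along the slope the weight component is m g sin θ = 37.58 N; friction must supply exactly this, acting up-slope.
Maximum static friction available: μ_s N = 0.18 × 140.2 = 25.24 N.
|37.58| exceeds 25.24 N, so the carton slips down-slope; friction is kinetic, f = μ_k N = 0.12×140.2 = 16.8 N.

f ≈ 16.8 N (up the incline)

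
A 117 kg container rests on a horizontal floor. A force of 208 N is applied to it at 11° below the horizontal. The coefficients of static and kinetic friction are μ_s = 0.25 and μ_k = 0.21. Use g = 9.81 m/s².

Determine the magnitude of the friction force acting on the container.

N = m g + P sin α = 1148 + 208×sin 11° = 1187 N.
For equilibrium, f = P cos α = 208×cos 11° = 204.2 N.
The static-friction limit is μ_s N = 296.9 N.
204.2 ≤ 296.9 N → static; friction equals the required 204 N.

f ≈ 204 N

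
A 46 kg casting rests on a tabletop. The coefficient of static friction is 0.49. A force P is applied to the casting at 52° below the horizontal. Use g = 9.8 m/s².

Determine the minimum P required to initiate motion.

N = m g + P sin α (the push presses the casting into the tabletop).
At impending slip, P cos α = μ_s N = μ_s (m g + P sin α).
Solving: P (cos α − μ_s sin α) = μ_s m g → P = 0.49×451/(cos 52° − 0.49 sin 52°) = 221/0.2295 = 962 N.

P ≈ 962 N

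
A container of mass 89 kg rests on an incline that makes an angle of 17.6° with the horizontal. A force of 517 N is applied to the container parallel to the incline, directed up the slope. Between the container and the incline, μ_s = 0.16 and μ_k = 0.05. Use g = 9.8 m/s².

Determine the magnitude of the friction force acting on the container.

f ≈ 41.6 N (down the incline)

The normal reaction is N = m g cos θ = 831.4 N.
Parallel to the incline, ΣF = 0 gives f = m g sin θ − P = 263.7 − 517 = -253.3 N (up-slope positive).
The static-friction ceiling is μ_s N = 0.16 × 831.4 = 133 N.
Since |-253.3| > 133 N, static friction cannot hold it; the container slides up the incline and kinetic friction applies: f = μ_k N = 0.05 × 831.4 = 41.6 N.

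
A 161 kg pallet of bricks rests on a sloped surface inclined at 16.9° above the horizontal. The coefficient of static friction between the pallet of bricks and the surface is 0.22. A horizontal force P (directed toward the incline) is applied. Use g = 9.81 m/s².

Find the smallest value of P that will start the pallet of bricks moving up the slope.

P ≈ 887 N

At impending motion up the slope, friction acts down-slope at its limit: f = μ_s N.
Perpendicular to the incline: N = m g cos θ + P sin θ.
Along the incline: P cos θ = m g sin θ + μ_s N = m g sin θ + μ_s (m g cos θ + P sin θ).
Solving, P (cos θ − μ_s sin θ) = m g (sin θ + μ_s cos θ), so P = 161×9.81×(sin 16.9° + 0.22 cos 16.9°)/(cos 16.9° − 0.22 sin 16.9°) = 1580×0.5012/0.8929 = 887 N.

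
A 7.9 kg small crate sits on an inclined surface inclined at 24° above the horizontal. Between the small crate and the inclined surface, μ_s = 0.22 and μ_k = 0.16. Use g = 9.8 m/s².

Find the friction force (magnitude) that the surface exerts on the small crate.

f ≈ 11.3 N (up the incline)

Normal force: N = m g cos θ = 7.9 × 9.8 × cos 24° = 70.73 N.
For equilibrium along the incline, friction must balance the weight component: f = m g sin θ = 31.49 N up the slope.
Static friction can supply at most μ_s N = 15.56 N.
|31.49| exceeds 15.56 N, so the small crate slips down-slope; friction is kinetic, f = μ_k N = 0.16×70.73 = 11.3 N.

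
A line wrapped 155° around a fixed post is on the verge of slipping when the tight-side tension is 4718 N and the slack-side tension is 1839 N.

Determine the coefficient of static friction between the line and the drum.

T₂/T₁ = e^{μβ} → μ = ln(T₂/T₁)/β.
β = 155° = 2.705 rad.
μ = ln(4718/1839)/2.705 = ln(2.566)/2.705 = 0.348.

μ ≈ 0.348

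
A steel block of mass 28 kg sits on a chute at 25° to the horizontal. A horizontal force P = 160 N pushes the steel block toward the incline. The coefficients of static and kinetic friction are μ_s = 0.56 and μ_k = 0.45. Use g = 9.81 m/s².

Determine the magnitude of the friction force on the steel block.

f ≈ 28.9 N (down the incline)

Normal direction: N = m g cos θ + P sin θ = 316.6 N.
Parallel to the incline: P cos θ − m g sin θ = 145 − 116.1 = 28.92 N; the friction needed to balance this is 28.92 N acting down the slope.
The limit of static friction is μ_s N = 177.3 N.
Since 28.92 N is within the 177.3 N limit, the steel block stays put and friction is exactly 28.9 N.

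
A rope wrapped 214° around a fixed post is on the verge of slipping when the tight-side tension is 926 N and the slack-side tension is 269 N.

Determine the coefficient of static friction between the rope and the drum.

T₂/T₁ = e^{μβ} → μ = ln(T₂/T₁)/β.
β = 214° = 3.735 rad.
μ = ln(926/269)/3.735 = ln(3.442)/3.735 = 0.331.

μ ≈ 0.331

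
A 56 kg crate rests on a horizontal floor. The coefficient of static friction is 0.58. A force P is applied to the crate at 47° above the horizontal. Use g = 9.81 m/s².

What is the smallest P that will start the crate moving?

N = m g − P sin α (the pull lifts the crate).
At impending slip, P cos α = μ_s N = μ_s (m g − P sin α).
Solving: P (cos α + μ_s sin α) = μ_s m g → P = 0.58×549/(cos 47° + 0.58 sin 47°) = 319/1.106 = 288 N.

P ≈ 288 N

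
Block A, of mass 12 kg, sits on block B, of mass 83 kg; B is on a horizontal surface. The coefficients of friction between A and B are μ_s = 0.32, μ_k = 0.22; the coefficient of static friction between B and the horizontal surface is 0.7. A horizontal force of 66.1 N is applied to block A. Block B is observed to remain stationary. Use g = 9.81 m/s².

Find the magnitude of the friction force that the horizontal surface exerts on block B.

f ≈ 25.9 N

Normal force at the A–B interface: N₁ = m_A g = 117.7 N.
Maximum static friction on A from B: μ_s N₁ = 0.32×117.7 = 37.67 N.
Since P = 66.1 N > 37.67 N, A slides on B; the A–B friction is kinetic: f₁ = μ_k N₁ = 0.22×117.7 = 25.9 N.
By Newton's third law B feels 25.9 N forward from A. With B stationary, the floor's static friction on B balances it: f₂ = 25.9 N (well within μ_s(m_A+m_B)g = 652.4 N).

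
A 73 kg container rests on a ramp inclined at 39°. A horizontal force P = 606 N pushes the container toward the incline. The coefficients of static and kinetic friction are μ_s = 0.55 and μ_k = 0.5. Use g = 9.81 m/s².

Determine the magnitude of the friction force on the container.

f ≈ 20.3 N (down the incline)

Normal direction: N = m g cos θ + P sin θ = 937.9 N.
Parallel to the incline: P cos θ − m g sin θ = 471 − 450.7 = 20.28 N; the friction needed to balance this is 20.28 N acting down the slope.
The limit of static friction is μ_s N = 515.8 N.
|f_req| = 20.28 ≤ 515.8 N → the container is in equilibrium; friction equals the required value.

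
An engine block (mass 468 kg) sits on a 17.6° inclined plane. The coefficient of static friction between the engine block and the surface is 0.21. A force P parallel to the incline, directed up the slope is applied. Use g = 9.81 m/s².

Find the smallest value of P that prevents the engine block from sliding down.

The engine block tends to slide down (tan θ > μ_s), so at the point of impending slip friction acts up-slope at its limit: f = μ_s N.
P is parallel to the surface, so N = m g cos θ = 4380 N.
Along the incline: P + μ_s N = m g sin θ, so P = 1390 − 0.21×4380 = 469 N.

P_min ≈ 469 N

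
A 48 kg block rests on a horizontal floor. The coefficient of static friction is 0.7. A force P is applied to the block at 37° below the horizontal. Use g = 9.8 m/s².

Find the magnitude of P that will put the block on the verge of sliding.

P ≈ 873 N

N = m g + P sin α (the push presses the block into the horizontal floor).
At impending slip, P cos α = μ_s N = μ_s (m g + P sin α).
Solving: P (cos α − μ_s sin α) = μ_s m g → P = 0.7×470/(cos 37° − 0.7 sin 37°) = 329/0.3774 = 873 N.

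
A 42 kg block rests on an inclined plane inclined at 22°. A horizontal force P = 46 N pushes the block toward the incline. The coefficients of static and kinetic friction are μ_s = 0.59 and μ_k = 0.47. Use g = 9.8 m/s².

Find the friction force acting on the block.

Resolve perpendicular to the incline: N = m g cos θ + P sin θ = 42×9.8×cos 22° + 46×sin 22° = 398.9 N.
Along the incline, the net driving force (taking up-slope positive) is P cos θ − m g sin θ = 42.65 − 154.2 = -111.5 N, so equilibrium requires friction f = 111.5 N (up-slope).
Maximum static friction: μ_s N = 0.59 × 398.9 = 235.3 N.
|f_req| = 111.5 ≤ 235.3 N → the block is in equilibrium; friction equals the required value.

f ≈ 112 N (up the incline)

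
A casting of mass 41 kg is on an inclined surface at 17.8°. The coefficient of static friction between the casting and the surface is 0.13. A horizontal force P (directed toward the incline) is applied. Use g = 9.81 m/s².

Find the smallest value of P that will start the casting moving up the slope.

P ≈ 189 N

At impending motion up the slope, friction acts down-slope at its limit: f = μ_s N.
Perpendicular to the incline: N = m g cos θ + P sin θ.
Along the incline: P cos θ = m g sin θ + μ_s N = m g sin θ + μ_s (m g cos θ + P sin θ).
Solving, P (cos θ − μ_s sin θ) = m g (sin θ + μ_s cos θ), so P = 41×9.81×(sin 17.8° + 0.13 cos 17.8°)/(cos 17.8° − 0.13 sin 17.8°) = 402×0.4295/0.9124 = 189 N.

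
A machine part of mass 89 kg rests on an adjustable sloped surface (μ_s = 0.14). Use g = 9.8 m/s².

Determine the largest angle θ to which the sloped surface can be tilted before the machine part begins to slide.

θ_max ≈ 7.97°

At the slip threshold, m g sin θ = μ_s · m g cos θ, so tan θ = μ_s.
θ_max = arctan(0.14) = 7.97°.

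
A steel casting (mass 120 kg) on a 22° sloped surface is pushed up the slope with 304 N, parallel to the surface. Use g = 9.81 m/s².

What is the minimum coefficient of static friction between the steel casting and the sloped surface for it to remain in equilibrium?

μ_s,min ≈ 0.126

N = m g cos θ = 1091 N.
Friction must make up the shortfall along the incline: f = m g sin θ − P = 441 − 304 = 137 N.
At the threshold f = μ_s N, so μ_s,min = 137/1091 = 0.126.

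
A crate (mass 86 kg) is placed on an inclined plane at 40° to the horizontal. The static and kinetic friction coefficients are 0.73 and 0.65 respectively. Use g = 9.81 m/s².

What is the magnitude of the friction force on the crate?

f ≈ 420 N (up the incline)

Perpendicular to the surface, N = m g cos θ = 86·9.81·cos 40° = 646.3 N.
Along the slope the weight component is m g sin θ = 542.3 N; friction must supply exactly this, acting up-slope.
Maximum static friction available: μ_s N = 0.73 × 646.3 = 471.8 N.
|542.3| exceeds 471.8 N, so the crate slips down-slope; friction is kinetic, f = μ_k N = 0.65×646.3 = 420 N.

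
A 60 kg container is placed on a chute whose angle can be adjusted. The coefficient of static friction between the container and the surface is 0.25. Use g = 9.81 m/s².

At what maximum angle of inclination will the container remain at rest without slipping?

At the slip threshold, m g sin θ = μ_s · m g cos θ, so tan θ = μ_s.
θ_max = arctan(0.25) = 14°.

θ_max ≈ 14°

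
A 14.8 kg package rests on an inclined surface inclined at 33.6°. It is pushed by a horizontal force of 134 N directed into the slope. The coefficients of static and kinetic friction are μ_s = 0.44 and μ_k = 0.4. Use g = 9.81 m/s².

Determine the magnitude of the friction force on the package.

f ≈ 31.3 N (down the incline)

Resolve perpendicular to the incline: N = m g cos θ + P sin θ = 14.8×9.81×cos 33.6° + 134×sin 33.6° = 195.1 N.
Parallel to the incline: P cos θ − m g sin θ = 111.6 − 80.35 = 31.27 N; the friction needed to balance this is 31.27 N acting down the slope.
Maximum static friction: μ_s N = 0.44 × 195.1 = 85.84 N.
Since 31.27 N is within the 85.84 N limit, the package stays put and friction is exactly 31.3 N.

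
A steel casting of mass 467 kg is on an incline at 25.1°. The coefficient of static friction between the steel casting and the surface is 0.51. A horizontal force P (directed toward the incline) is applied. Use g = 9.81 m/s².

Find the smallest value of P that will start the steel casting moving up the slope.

P ≈ 5890 N

At impending motion up the slope, friction acts down-slope at its limit: f = μ_s N.
Perpendicular to the incline: N = m g cos θ + P sin θ.
Along the incline: P cos θ = m g sin θ + μ_s N = m g sin θ + μ_s (m g cos θ + P sin θ).
Solving, P (cos θ − μ_s sin θ) = m g (sin θ + μ_s cos θ), so P = 467×9.81×(sin 25.1° + 0.51 cos 25.1°)/(cos 25.1° − 0.51 sin 25.1°) = 4580×0.886/0.6892 = 5890 N.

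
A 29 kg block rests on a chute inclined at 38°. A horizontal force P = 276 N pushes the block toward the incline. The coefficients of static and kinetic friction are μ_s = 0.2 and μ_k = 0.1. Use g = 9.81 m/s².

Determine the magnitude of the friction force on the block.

The horizontal push has a component P sin θ into the surface, so N = m g cos θ + P sin θ = 224.2 + 169.9 = 394.1 N.
Parallel to the incline: P cos θ − m g sin θ = 217.5 − 175.1 = 42.34 N; the friction needed to balance this is 42.34 N acting down the slope.
Maximum static friction: μ_s N = 0.2 × 394.1 = 78.82 N.
Since 42.34 N is within the 78.82 N limit, the block stays put and friction is exactly 42.3 N.

f ≈ 42.3 N (down the incline)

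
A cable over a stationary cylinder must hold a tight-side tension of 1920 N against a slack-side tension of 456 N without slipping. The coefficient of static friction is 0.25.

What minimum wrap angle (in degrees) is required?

T₂/T₁ = e^{μβ} → β = ln(T₂/T₁)/μ.
β = ln(1920/456)/0.25 = 1.438/0.25 = 5.75 rad.
In degrees: β = 5.75 × 180/π = 329°.

β_min ≈ 329°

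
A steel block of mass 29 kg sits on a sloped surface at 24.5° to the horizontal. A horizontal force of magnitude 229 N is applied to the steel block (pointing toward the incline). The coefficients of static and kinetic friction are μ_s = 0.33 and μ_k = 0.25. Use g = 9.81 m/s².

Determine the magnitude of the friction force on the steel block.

Resolve perpendicular to the incline: N = m g cos θ + P sin θ = 29×9.81×cos 24.5° + 229×sin 24.5° = 353.8 N.
Along the incline, the net driving force (taking up-slope positive) is P cos θ − m g sin θ = 208.4 − 118 = 90.41 N, so equilibrium requires friction f = -90.41 N (down-slope).
The limit of static friction is μ_s N = 116.8 N.
Since 90.41 N is within the 116.8 N limit, the steel block stays put and friction is exactly 90.4 N.

f ≈ 90.4 N (down the incline)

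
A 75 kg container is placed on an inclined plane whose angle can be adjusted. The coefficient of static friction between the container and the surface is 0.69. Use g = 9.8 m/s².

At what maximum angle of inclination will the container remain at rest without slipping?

At the slip threshold, m g sin θ = μ_s · m g cos θ, so tan θ = μ_s.
θ_max = arctan(0.69) = 34.6°.

θ_max ≈ 34.6°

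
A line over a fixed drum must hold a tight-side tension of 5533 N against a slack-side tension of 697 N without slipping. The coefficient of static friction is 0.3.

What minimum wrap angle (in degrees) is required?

β_min ≈ 396°

T₂/T₁ = e^{μβ} → β = ln(T₂/T₁)/μ.
β = ln(5533/697)/0.3 = 2.072/0.3 = 6.906 rad.
In degrees: β = 6.906 × 180/π = 396°.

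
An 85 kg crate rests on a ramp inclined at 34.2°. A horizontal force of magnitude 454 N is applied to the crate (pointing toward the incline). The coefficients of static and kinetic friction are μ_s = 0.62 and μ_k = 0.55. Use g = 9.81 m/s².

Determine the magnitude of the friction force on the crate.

f ≈ 93.2 N (up the incline)

Resolve perpendicular to the incline: N = m g cos θ + P sin θ = 85×9.81×cos 34.2° + 454×sin 34.2° = 944.8 N.
Parallel to the incline: P cos θ − m g sin θ = 375.5 − 468.7 = -93.2 N; the friction needed to balance this is 93.2 N acting up the slope.
Maximum static friction: μ_s N = 0.62 × 944.8 = 585.8 N.
Since 93.2 N is within the 585.8 N limit, the crate stays put and friction is exactly 93.2 N.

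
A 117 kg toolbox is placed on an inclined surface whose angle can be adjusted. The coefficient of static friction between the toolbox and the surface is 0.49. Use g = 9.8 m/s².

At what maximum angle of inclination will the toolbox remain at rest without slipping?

θ_max ≈ 26.1°

At the slip threshold, m g sin θ = μ_s · m g cos θ, so tan θ = μ_s.
θ_max = arctan(0.49) = 26.1°.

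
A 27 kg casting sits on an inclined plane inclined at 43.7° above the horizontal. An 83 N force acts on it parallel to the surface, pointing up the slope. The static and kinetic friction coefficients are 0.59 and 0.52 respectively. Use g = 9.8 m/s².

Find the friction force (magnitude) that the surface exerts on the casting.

f ≈ 99.8 N (up the incline)

The normal reaction is N = m g cos θ = 191.3 N.
The friction needed for equilibrium is m g sin θ − P = 182.8 − 83 = 99.81 N, measured positive up-slope.
Maximum static friction available: μ_s N = 0.59 × 191.3 = 112.9 N.
Since |99.81| ≤ 112.9 N, no slip — friction simply equals what equilibrium demands.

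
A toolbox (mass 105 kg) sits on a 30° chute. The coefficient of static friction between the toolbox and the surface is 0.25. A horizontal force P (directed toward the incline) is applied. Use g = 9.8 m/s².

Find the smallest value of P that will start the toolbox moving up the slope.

At impending motion up the slope, friction acts down-slope at its limit: f = μ_s N.
Perpendicular to the incline: N = m g cos θ + P sin θ.
Along the incline: P cos θ = m g sin θ + μ_s N = m g sin θ + μ_s (m g cos θ + P sin θ).
Solving, P (cos θ − μ_s sin θ) = m g (sin θ + μ_s cos θ), so P = 105×9.8×(sin 30° + 0.25 cos 30°)/(cos 30° − 0.25 sin 30°) = 1030×0.7165/0.741 = 995 N.

P ≈ 995 N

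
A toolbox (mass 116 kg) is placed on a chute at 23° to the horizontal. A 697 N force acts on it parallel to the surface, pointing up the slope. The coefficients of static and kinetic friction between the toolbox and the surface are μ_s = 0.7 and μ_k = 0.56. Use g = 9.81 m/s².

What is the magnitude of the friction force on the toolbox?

f ≈ 252 N (down the incline)

Normal force: N = m g cos θ = 116 × 9.81 × cos 23° = 1047 N.
Parallel to the incline, ΣF = 0 gives f = m g sin θ − P = 444.6 − 697 = -252.4 N (up-slope positive).
Static friction can supply at most μ_s N = 733.2 N.
Since |-252.4| ≤ 733.2 N, the toolbox remains in static equilibrium and friction takes exactly the required value.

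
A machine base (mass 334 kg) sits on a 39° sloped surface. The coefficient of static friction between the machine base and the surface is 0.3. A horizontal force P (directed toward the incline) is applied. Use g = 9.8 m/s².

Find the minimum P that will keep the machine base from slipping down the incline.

The machine base tends to slide down (tan θ > μ_s), so at the point of impending slip friction acts up-slope at its limit: f = μ_s N.
Perpendicular to the incline: N = m g cos θ + P sin θ.
Along the incline: P cos θ + μ_s N = m g sin θ, i.e. P cos θ + μ_s (m g cos θ + P sin θ) = m g sin θ.
Solving, P (cos θ + μ_s sin θ) = m g (sin θ − μ_s cos θ), so P = 3270×0.3962/0.9659 = 1340 N.

P_min ≈ 1340 N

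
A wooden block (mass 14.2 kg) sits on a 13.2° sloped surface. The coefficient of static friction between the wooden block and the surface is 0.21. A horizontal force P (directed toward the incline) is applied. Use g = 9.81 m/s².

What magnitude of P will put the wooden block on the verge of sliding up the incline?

P ≈ 65.1 N

At impending motion up the slope, friction acts down-slope at its limit: f = μ_s N.
Perpendicular to the incline: N = m g cos θ + P sin θ.
Along the incline: P cos θ = m g sin θ + μ_s N = m g sin θ + μ_s (m g cos θ + P sin θ).
Solving, P (cos θ − μ_s sin θ) = m g (sin θ + μ_s cos θ), so P = 14.2×9.81×(sin 13.2° + 0.21 cos 13.2°)/(cos 13.2° − 0.21 sin 13.2°) = 139×0.4328/0.9256 = 65.1 N.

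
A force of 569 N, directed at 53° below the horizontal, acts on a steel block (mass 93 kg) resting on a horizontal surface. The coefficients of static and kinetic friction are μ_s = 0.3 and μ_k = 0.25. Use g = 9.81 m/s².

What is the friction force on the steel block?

N = m g + P sin α = 912.3 + 569×sin 53° = 1367 N.
Horizontally, friction must balance P cos α = 342.4 N.
The static-friction limit is μ_s N = 410 N.
Since 342.4 N does not exceed the limit, the steel block stays at rest and f = 342 N.

f ≈ 342 N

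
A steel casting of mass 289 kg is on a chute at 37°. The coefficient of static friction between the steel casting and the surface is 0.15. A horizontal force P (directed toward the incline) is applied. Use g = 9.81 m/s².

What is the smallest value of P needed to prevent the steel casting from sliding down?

P_min ≈ 1540 N

The steel casting tends to slide down (tan θ > μ_s), so at the point of impending slip friction acts up-slope at its limit: f = μ_s N.
Perpendicular to the incline: N = m g cos θ + P sin θ.
Along the incline: P cos θ + μ_s N = m g sin θ, i.e. P cos θ + μ_s (m g cos θ + P sin θ) = m g sin θ.
Solving, P (cos θ + μ_s sin θ) = m g (sin θ − μ_s cos θ), so P = 2840×0.482/0.8889 = 1540 N.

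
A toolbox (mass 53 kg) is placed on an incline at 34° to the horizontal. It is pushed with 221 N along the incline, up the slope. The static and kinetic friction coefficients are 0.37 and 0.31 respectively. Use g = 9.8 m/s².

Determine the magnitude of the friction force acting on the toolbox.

f ≈ 69.4 N (up the incline)

Normal force: N = m g cos θ = 53 × 9.8 × cos 34° = 430.6 N.
For equilibrium along the incline the friction force must supply f = m g sin θ − P = 290.4 − 221 = 69.44 N (positive meaning up-slope).
Maximum static friction available: μ_s N = 0.37 × 430.6 = 159.3 N.
Since |69.44| ≤ 159.3 N, the toolbox remains in static equilibrium and friction takes exactly the required value.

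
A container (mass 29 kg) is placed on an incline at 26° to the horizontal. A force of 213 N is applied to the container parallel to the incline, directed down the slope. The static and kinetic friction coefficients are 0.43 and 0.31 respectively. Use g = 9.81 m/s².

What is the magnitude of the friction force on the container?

f ≈ 79.3 N (up the incline)

Perpendicular to the surface, N = m g cos θ = 29·9.81·cos 26° = 255.7 N.
For equilibrium along the incline the friction force must supply f = m g sin θ + P = 124.7 + 213 = 337.7 N (positive meaning up-slope).
The static-friction ceiling is μ_s N = 0.43 × 255.7 = 110 N.
|337.7| exceeds 110 N, so the container slips down-slope; friction is kinetic, f = μ_k N = 0.31×255.7 = 79.3 N.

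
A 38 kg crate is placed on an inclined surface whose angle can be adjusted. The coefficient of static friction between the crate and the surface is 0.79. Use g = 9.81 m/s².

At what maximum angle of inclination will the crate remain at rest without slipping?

θ_max ≈ 38.3°

At the slip threshold, m g sin θ = μ_s · m g cos θ, so tan θ = μ_s.
θ_max = arctan(0.79) = 38.3°.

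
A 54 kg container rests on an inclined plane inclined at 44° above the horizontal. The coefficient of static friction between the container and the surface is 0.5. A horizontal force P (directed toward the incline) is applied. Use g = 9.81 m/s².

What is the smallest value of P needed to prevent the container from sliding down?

P_min ≈ 166 N

The container tends to slide down (tan θ > μ_s), so at the point of impending slip friction acts up-slope at its limit: f = μ_s N.
Perpendicular to the incline: N = m g cos θ + P sin θ.
Along the incline: P cos θ + μ_s N = m g sin θ, i.e. P cos θ + μ_s (m g cos θ + P sin θ) = m g sin θ.
Solving, P (cos θ + μ_s sin θ) = m g (sin θ − μ_s cos θ), so P = 530×0.335/1.067 = 166 N.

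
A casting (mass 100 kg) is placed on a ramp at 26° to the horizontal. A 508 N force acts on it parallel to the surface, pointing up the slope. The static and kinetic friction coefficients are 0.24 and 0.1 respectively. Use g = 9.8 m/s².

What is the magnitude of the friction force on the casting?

f ≈ 78.4 N (down the incline)

Perpendicular to the surface, N = m g cos θ = 100·9.8·cos 26° = 880.8 N.
The friction needed for equilibrium is m g sin θ − P = 429.6 − 508 = -78.4 N, measured positive up-slope.
Static friction can supply at most μ_s N = 211.4 N.
Since |-78.4| ≤ 211.4 N, no slip — friction simply equals what equilibrium demands.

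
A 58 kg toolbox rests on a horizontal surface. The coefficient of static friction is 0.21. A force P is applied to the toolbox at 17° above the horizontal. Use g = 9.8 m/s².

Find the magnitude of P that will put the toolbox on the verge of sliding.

P ≈ 117 N

N = m g − P sin α (the pull lifts the toolbox).
At impending slip, P cos α = μ_s N = μ_s (m g − P sin α).
Solving: P (cos α + μ_s sin α) = μ_s m g → P = 0.21×568/(cos 17° + 0.21 sin 17°) = 119/1.018 = 117 N.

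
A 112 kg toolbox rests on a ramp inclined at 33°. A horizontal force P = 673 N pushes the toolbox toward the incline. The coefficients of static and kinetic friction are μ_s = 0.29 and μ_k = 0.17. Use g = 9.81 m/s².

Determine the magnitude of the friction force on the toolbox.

The horizontal push has a component P sin θ into the surface, so N = m g cos θ + P sin θ = 921.5 + 366.5 = 1288 N.
Parallel to the incline: P cos θ − m g sin θ = 564.4 − 598.4 = -33.98 N; the friction needed to balance this is 33.98 N acting up the slope.
Maximum static friction: μ_s N = 0.29 × 1288 = 373.5 N.
Since 33.98 N is within the 373.5 N limit, the toolbox stays put and friction is exactly 34 N.

f ≈ 34 N (up the incline)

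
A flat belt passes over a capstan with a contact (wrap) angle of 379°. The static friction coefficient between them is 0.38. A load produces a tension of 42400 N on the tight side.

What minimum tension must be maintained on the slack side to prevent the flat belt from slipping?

Capstan equation at impending slip: T_tight/T_slack = e^{μβ}.
β = 379° = 6.615 rad; e^{μβ} = e^{0.38×6.615} = 12.35.
T_slack = T_tight / e^{μβ} = 42400 / 12.35 = 3430 N.

T_min ≈ 3430 N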